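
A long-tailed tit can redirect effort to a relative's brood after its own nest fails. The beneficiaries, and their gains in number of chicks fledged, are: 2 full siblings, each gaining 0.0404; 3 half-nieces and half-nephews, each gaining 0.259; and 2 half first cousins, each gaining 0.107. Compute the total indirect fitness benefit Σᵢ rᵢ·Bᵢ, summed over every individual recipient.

r to a full sibling = 1/2 (full sibs share both parents — two paths of length 2: r = 2·(1/2)^2 = 1/2).
r to a half-niece or half-nephew = 1/8 (half-aunt/uncle↔niece/nephew: one path of length 3: r = (1/2)^3 = 1/8).
r to a half first cousin = 1/16 (half first cousins share one grandparent — one path of length 4: r = (1/2)^4 = 1/16).
Summing one r·B term per recipient: 2·0.5·0.0404 + 3·0.125·0.259 + 2·0.0625·0.107 = 0.1509.

0.1509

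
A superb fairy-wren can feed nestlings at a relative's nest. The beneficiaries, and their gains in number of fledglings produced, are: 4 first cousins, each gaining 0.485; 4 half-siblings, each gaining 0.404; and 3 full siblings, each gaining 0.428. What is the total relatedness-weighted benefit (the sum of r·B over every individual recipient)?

r to a first cousin = 0.125 (first cousins share one grandparent pair — two paths of length 4: r = 2·(1/2)^4 = 1/8).
r to a half-sibling = 1/4 (half-sibs share one parent — one path of length 2: r = (1/2)^2 = 1/4).
r to a full sibling = 0.5 (full sibs share both parents — two paths of length 2: r = 2·(1/2)^2 = 1/2).
Summing one r·B term per recipient: 4·0.125·0.485 + 4·0.25·0.404 + 3·0.5·0.428 = 1.2885.

1.2885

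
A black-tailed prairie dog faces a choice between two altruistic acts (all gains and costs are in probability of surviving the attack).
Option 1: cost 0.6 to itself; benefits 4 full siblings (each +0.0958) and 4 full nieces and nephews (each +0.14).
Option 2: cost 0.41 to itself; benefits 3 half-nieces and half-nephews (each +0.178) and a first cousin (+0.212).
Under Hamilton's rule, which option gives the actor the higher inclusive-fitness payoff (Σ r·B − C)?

Option 1

Option 1: r to a full sibling = 0.5.
Option 1: r to a full niece or nephew = 0.25.
Option 1: Σ r·B − C = (4·0.5·0.0958 + 4·0.25·0.14) − 0.6 = -0.2684.
Option 2: r to a half-niece or half-nephew = 0.125.
Option 2: r to a first cousin = 0.125.
Option 2: Σ r·B − C = (3·0.125·0.178 + 1·0.125·0.212) − 0.41 = -0.31675.
Option 1 has the higher net inclusive-fitness payoff.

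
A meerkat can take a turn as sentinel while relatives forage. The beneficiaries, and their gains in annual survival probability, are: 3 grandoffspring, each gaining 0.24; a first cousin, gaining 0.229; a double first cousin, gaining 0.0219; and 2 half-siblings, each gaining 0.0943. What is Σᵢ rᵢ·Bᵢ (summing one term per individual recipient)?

r to a grandoffspring = 1/4 (two parent–offspring links: r = (1/2)^2 = 1/4).
r to a first cousin = 0.125 (first cousins share one grandparent pair — two paths of length 4: r = 2·(1/2)^4 = 1/8).
r to a double first cousin = 0.25 (double first cousins share both grandparent pairs — four paths of length 4: r = 4·(1/2)^4 = 1/4).
r to a half-sibling = 0.25 (half-sibs share one parent — one path of length 2: r = (1/2)^2 = 1/4).
Summing one r·B term per recipient: 3·0.25·0.24 + 1·0.125·0.229 + 1·0.25·0.0219 + 2·0.25·0.0943 = 0.26125.

0.26125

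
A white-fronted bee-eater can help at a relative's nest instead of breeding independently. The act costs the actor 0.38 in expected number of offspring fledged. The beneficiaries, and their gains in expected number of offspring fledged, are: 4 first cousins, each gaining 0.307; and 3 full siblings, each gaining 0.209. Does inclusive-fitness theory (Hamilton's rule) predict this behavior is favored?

Yes

Hamilton's rule: the trait is favored when the sum of r·B over every recipient exceeds the actor's cost C.
r to a first cousin = 1/8 (first cousins share one grandparent pair — two paths of length 4: r = 2·(1/2)^4 = 1/8).
r to a full sibling = 1/2 (full sibs share both parents — two paths of length 2: r = 2·(1/2)^2 = 1/2).
Summing one r·B term per recipient: 4·0.125·0.307 + 3·0.5·0.209 = 0.467.
0.467 > 0.38: the indirect benefit exceeds the cost.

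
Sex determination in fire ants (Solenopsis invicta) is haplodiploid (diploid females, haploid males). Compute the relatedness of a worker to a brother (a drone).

Her haploid brother carries none of their father's genes and a random half of their mother's genome; that half matches the maternal half of her own genome with probability 1/2: r = 1/2 · 1/2 = 1/4.

0.25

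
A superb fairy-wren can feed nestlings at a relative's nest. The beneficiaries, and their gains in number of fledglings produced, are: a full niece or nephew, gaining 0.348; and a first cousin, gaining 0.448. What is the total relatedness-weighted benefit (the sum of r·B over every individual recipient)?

0.143

r to a full niece or nephew = 1/4 (full aunt/uncle↔niece/nephew: two paths of length 3 through the shared grandparent pair: r = 2·(1/2)^3 = 1/4).
r to a first cousin = 1/8 (first cousins share one grandparent pair — two paths of length 4: r = 2·(1/2)^4 = 1/8).
Summing one r·B term per recipient: 1·0.25·0.348 + 1·0.125·0.448 = 0.143.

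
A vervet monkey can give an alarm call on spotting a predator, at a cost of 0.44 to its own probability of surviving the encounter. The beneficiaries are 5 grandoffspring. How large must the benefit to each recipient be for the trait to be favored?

0.352

r to a grandoffspring = 1/4 (two parent–offspring links: r = (1/2)^2 = 1/4).
Hamilton's rule with n recipients of equal r: n·r·B > C, so B > C/(n·r) = 0.44/(5·0.25) = 0.352.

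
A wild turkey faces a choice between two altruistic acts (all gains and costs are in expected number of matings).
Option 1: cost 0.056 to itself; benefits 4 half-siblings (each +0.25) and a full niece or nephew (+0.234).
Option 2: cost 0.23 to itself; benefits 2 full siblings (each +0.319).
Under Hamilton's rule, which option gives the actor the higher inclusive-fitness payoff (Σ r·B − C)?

Option 1

Option 1: r to a half-sibling = 0.25.
Option 1: r to a full niece or nephew = 0.25.
Option 1: Σ r·B − C = (4·0.25·0.25 + 1·0.25·0.234) − 0.056 = 0.2525.
Option 2: r to a full sibling = 0.5.
Option 2: Σ r·B − C = (2·0.5·0.319) − 0.23 = 0.089.
Option 1 has the higher net inclusive-fitness payoff.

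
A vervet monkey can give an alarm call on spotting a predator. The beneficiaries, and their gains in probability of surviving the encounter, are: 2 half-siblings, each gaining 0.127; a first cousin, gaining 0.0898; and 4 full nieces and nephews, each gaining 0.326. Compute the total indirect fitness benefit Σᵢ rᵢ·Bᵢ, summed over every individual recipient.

0.400725

r to a half-sibling = 0.25 (half-sibs share one parent — one path of length 2: r = (1/2)^2 = 1/4).
r to a first cousin = 1/8 (first cousins share one grandparent pair — two paths of length 4: r = 2·(1/2)^4 = 1/8).
r to a full niece or nephew = 1/4 (full aunt/uncle↔niece/nephew: two paths of length 3 through the shared grandparent pair: r = 2·(1/2)^3 = 1/4).
Summing one r·B term per recipient: 2·0.25·0.127 + 1·0.125·0.0898 + 4·0.25·0.326 = 0.400725.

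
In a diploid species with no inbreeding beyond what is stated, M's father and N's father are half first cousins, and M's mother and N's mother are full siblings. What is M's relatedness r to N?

0.140625

Wright's path rule: contributions from independent ancestry routes add.
M and N are related in two ways: half second cousins through their fathers (r = 1/64) and first cousins through their mothers (r = 1/8).
r = 1/64 + 1/8 = 0.140625.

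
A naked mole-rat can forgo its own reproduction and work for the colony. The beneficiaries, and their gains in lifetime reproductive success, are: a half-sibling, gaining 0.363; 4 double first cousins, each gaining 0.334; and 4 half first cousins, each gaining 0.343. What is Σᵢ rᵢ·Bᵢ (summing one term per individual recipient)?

r to a half-sibling = 1/4 (half-sibs share one parent — one path of length 2: r = (1/2)^2 = 1/4).
r to a double first cousin = 0.25 (double first cousins share both grandparent pairs — four paths of length 4: r = 4·(1/2)^4 = 1/4).
r to a half first cousin = 1/16 (half first cousins share one grandparent — one path of length 4: r = (1/2)^4 = 1/16).
Summing one r·B term per recipient: 1·0.25·0.363 + 4·0.25·0.334 + 4·0.0625·0.343 = 0.5105.

0.5105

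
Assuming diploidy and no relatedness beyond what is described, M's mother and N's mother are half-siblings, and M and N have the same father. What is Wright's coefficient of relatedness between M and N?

0.3125

Relatedness sums over independent paths through distinct common ancestors.
M and N are related in two ways: half first cousins through their mothers (r = 1/16) and half-sibs through their shared father (r = 1/4).
r = 1/16 + 1/4 = 5/16 = 0.3125.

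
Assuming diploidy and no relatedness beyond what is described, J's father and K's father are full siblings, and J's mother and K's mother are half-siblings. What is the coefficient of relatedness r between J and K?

0.1875

Wright's path rule: contributions from independent ancestry routes add.
J and K are related in two ways: first cousins through their fathers (r = 1/8) and half first cousins through their mothers (r = 1/16).
r = 1/8 + 1/16 = 0.1875.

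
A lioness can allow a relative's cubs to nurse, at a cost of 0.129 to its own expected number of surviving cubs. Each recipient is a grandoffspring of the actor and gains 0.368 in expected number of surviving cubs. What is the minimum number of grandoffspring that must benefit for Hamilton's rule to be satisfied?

r to a grandoffspring = 0.25 (two parent–offspring links: r = (1/2)^2 = 1/4).
Hamilton's rule: n·r·B > C  ⇒  n > C/(r·B) = 0.129/(0.25·0.368) = 1.402.
The smallest integer exceeding 1.402 is 2.

2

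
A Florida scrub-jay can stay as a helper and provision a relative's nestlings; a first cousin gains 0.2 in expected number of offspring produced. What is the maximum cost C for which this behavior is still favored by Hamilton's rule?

0.025

r to a first cousin = 1/8 (first cousins share one grandparent pair — two paths of length 4: r = 2·(1/2)^4 = 1/8).
Hamilton's rule: n·r·B > C, so the trait is favored while C < n·r·B = 1·0.125·0.2 = 0.025.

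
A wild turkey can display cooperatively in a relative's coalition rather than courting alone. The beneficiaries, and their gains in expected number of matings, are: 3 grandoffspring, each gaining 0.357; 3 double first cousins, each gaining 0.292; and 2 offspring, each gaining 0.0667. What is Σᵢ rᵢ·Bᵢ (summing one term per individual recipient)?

0.55345

r to a grandoffspring = 0.25 (two parent–offspring links: r = (1/2)^2 = 1/4).
r to a double first cousin = 1/4 (double first cousins share both grandparent pairs — four paths of length 4: r = 4·(1/2)^4 = 1/4).
r to an offspring = 0.5 (one parent–offspring link: r = (1/2)^1 = 1/2).
Summing one r·B term per recipient: 3·0.25·0.357 + 3·0.25·0.292 + 2·0.5·0.0667 = 0.55345.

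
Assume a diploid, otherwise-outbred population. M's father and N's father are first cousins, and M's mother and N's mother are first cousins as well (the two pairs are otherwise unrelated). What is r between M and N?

Independent pedigree routes through distinct common ancestors add.
M and N are related in two ways: second cousins through their fathers (r = 1/32) and second cousins through their mothers (r = 1/32).
r = 1/32 + 1/32 = 1/16 = 0.0625.

0.0625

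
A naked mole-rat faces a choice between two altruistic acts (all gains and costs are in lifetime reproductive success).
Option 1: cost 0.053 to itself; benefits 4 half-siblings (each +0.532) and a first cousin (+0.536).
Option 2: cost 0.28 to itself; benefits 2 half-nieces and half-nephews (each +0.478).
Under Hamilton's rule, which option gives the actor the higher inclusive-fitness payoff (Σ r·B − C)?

Option 1: r to a half-sibling = 0.25.
Option 1: r to a first cousin = 0.125.
Option 1: Σ r·B − C = (4·0.25·0.532 + 1·0.125·0.536) − 0.053 = 0.546.
Option 2: r to a half-niece or half-nephew = 0.125.
Option 2: Σ r·B − C = (2·0.125·0.478) − 0.28 = -0.1605.
Option 1 has the higher net inclusive-fitness payoff.

Option 1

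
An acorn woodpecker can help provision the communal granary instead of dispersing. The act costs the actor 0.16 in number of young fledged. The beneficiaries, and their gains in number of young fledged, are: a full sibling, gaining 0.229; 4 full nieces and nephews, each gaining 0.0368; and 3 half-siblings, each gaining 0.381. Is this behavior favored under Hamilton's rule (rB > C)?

Yes

Hamilton's rule: the trait is favored when the sum of r·B over every recipient exceeds the actor's cost C.
r to a full sibling = 0.5 (full sibs share both parents — two paths of length 2: r = 2·(1/2)^2 = 1/2).
r to a full niece or nephew = 0.25 (full aunt/uncle↔niece/nephew: two paths of length 3 through the shared grandparent pair: r = 2·(1/2)^3 = 1/4).
r to a half-sibling = 0.25 (half-sibs share one parent — one path of length 2: r = (1/2)^2 = 1/4).
Summing one r·B term per recipient: 1·0.5·0.229 + 4·0.25·0.0368 + 3·0.25·0.381 = 0.43705.
0.43705 > 0.16: the indirect benefit exceeds the cost.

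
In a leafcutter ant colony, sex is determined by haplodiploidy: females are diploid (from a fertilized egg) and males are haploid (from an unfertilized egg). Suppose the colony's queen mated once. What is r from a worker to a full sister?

0.75

Haplodiploid full sisters inherit their father's entire haploid genome identically (contributing 1/2) and on average half of their mother's contribution (1/2 · 1/2 = 1/4); r = 1/2 + 1/4 = 3/4.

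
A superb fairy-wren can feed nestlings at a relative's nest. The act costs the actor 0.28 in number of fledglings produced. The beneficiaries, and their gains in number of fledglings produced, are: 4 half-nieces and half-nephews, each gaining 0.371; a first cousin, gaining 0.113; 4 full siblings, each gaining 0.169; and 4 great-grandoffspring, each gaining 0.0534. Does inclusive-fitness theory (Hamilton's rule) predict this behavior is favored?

Yes

Hamilton's rule: the trait is favored when the sum of r·B over every recipient exceeds the actor's cost C.
r to a half-niece or half-nephew = 1/8 (half-aunt/uncle↔niece/nephew: one path of length 3: r = (1/2)^3 = 1/8).
r to a first cousin = 0.125 (first cousins share one grandparent pair — two paths of length 4: r = 2·(1/2)^4 = 1/8).
r to a full sibling = 1/2 (full sibs share both parents — two paths of length 2: r = 2·(1/2)^2 = 1/2).
r to a great-grandoffspring = 0.125 (three parent–offspring links: r = (1/2)^3 = 1/8).
Summing one r·B term per recipient: 4·0.125·0.371 + 1·0.125·0.113 + 4·0.5·0.169 + 4·0.125·0.0534 = 0.564325.
0.564325 > 0.28: the indirect benefit exceeds the cost.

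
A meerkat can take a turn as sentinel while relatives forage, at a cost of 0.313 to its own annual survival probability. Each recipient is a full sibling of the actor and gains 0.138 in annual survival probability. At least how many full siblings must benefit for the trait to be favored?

5

r to a full sibling = 0.5 (full sibs share both parents — two paths of length 2: r = 2·(1/2)^2 = 1/2).
Hamilton's rule: n·r·B > C  ⇒  n > C/(r·B) = 0.313/(0.5·0.138) = 4.536.
The smallest integer exceeding 4.536 is 5.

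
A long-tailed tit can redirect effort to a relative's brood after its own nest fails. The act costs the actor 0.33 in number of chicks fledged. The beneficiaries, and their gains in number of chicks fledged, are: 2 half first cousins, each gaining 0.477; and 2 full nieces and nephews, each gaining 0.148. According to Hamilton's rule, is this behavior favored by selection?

No

Hamilton's rule: the trait is favored when the sum of r·B over every recipient exceeds the actor's cost C.
r to a half first cousin = 0.0625 (half first cousins share one grandparent — one path of length 4: r = (1/2)^4 = 1/16).
r to a full niece or nephew = 0.25 (full aunt/uncle↔niece/nephew: two paths of length 3 through the shared grandparent pair: r = 2·(1/2)^3 = 1/4).
Summing one r·B term per recipient: 2·0.0625·0.477 + 2·0.25·0.148 = 0.133625.
0.133625 < 0.33: the indirect benefit is less than the cost.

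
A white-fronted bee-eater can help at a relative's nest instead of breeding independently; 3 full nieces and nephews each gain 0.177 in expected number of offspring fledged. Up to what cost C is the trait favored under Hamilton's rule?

r to a full niece or nephew = 0.25 (full aunt/uncle↔niece/nephew: two paths of length 3 through the shared grandparent pair: r = 2·(1/2)^3 = 1/4).
Hamilton's rule: n·r·B > C, so the trait is favored while C < n·r·B = 3·0.25·0.177 = 0.13275.

0.13275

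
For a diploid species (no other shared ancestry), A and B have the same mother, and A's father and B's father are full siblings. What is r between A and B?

0.375

Independent pedigree routes through distinct common ancestors add.
A and B are related in two ways: half-sibs through their shared mother (r = 1/4) and first cousins through their fathers (r = 1/8).
r = 1/4 + 1/8 = 3/8 = 0.375.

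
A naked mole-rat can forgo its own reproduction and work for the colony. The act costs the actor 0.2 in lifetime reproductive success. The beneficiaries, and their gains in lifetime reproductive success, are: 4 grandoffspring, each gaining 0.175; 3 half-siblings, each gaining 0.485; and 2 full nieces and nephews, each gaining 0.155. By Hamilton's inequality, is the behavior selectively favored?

Hamilton's rule: the trait is favored when the sum of r·B over every recipient exceeds the actor's cost C.
r to a grandoffspring = 1/4 (two parent–offspring links: r = (1/2)^2 = 1/4).
r to a half-sibling = 0.25 (half-sibs share one parent — one path of length 2: r = (1/2)^2 = 1/4).
r to a full niece or nephew = 0.25 (full aunt/uncle↔niece/nephew: two paths of length 3 through the shared grandparent pair: r = 2·(1/2)^3 = 1/4).
Summing one r·B term per recipient: 4·0.25·0.175 + 3·0.25·0.485 + 2·0.25·0.155 = 0.61625.
0.61625 > 0.2: the indirect benefit exceeds the cost.

Yes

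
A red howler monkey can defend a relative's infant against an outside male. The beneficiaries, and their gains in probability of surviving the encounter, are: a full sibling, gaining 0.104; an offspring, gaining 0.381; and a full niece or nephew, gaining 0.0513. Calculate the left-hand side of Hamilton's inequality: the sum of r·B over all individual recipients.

r to a full sibling = 0.5 (full sibs share both parents — two paths of length 2: r = 2·(1/2)^2 = 1/2).
r to an offspring = 1/2 (one parent–offspring link: r = (1/2)^1 = 1/2).
r to a full niece or nephew = 1/4 (full aunt/uncle↔niece/nephew: two paths of length 3 through the shared grandparent pair: r = 2·(1/2)^3 = 1/4).
Summing one r·B term per recipient: 1·0.5·0.104 + 1·0.5·0.381 + 1·0.25·0.0513 = 0.255325.

0.255325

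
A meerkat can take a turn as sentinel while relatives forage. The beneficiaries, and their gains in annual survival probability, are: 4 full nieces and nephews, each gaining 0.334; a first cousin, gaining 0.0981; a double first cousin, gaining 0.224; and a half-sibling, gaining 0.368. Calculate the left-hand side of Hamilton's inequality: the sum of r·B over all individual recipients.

0.4942625

r to a full niece or nephew = 0.25 (full aunt/uncle↔niece/nephew: two paths of length 3 through the shared grandparent pair: r = 2·(1/2)^3 = 1/4).
r to a first cousin = 0.125 (first cousins share one grandparent pair — two paths of length 4: r = 2·(1/2)^4 = 1/8).
r to a double first cousin = 1/4 (double first cousins share both grandparent pairs — four paths of length 4: r = 4·(1/2)^4 = 1/4).
r to a half-sibling = 0.25 (half-sibs share one parent — one path of length 2: r = (1/2)^2 = 1/4).
Summing one r·B term per recipient: 4·0.25·0.334 + 1·0.125·0.0981 + 1·0.25·0.224 + 1·0.25·0.368 = 0.4942625.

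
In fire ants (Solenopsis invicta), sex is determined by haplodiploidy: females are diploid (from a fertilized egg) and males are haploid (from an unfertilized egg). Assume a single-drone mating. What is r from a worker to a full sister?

0.75

Haplodiploid full sisters inherit their father's entire haploid genome identically (contributing 1/2) and on average half of their mother's contribution (1/2 · 1/2 = 1/4); r = 1/2 + 1/4 = 3/4.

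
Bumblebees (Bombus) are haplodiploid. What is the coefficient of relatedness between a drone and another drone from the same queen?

Haploid brothers each carry a random half of the queen's diploid genome, so on average they share half: r = 1/2.

0.5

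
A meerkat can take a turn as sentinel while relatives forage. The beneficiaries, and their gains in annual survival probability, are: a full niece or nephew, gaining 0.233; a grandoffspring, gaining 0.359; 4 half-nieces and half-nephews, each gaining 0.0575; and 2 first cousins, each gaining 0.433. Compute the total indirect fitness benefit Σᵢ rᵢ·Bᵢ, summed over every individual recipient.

r to a full niece or nephew = 1/4 (full aunt/uncle↔niece/nephew: two paths of length 3 through the shared grandparent pair: r = 2·(1/2)^3 = 1/4).
r to a grandoffspring = 1/4 (two parent–offspring links: r = (1/2)^2 = 1/4).
r to a half-niece or half-nephew = 1/8 (half-aunt/uncle↔niece/nephew: one path of length 3: r = (1/2)^3 = 1/8).
r to a first cousin = 1/8 (first cousins share one grandparent pair — two paths of length 4: r = 2·(1/2)^4 = 1/8).
Summing one r·B term per recipient: 1·0.25·0.233 + 1·0.25·0.359 + 4·0.125·0.0575 + 2·0.125·0.433 = 0.285.

0.285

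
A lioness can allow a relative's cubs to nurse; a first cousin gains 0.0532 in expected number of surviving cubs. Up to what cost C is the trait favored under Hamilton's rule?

0.00665

r to a first cousin = 0.125 (first cousins share one grandparent pair — two paths of length 4: r = 2·(1/2)^4 = 1/8).
Hamilton's rule: n·r·B > C, so the trait is favored while C < n·r·B = 1·0.125·0.0532 = 0.00665.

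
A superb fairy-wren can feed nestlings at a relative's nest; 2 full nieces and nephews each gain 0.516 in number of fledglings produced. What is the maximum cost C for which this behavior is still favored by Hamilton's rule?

r to a full niece or nephew = 0.25 (full aunt/uncle↔niece/nephew: two paths of length 3 through the shared grandparent pair: r = 2·(1/2)^3 = 1/4).
Hamilton's rule: n·r·B > C, so the trait is favored while C < n·r·B = 2·0.25·0.516 = 0.258.

0.258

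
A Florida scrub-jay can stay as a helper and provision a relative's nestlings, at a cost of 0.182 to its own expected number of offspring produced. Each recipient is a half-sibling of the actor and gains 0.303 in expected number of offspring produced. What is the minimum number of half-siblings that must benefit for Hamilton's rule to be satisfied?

r to a half-sibling = 0.25 (half-sibs share one parent — one path of length 2: r = (1/2)^2 = 1/4).
Hamilton's rule: n·r·B > C  ⇒  n > C/(r·B) = 0.182/(0.25·0.303) = 2.403.
The smallest integer exceeding 2.403 is 3.

3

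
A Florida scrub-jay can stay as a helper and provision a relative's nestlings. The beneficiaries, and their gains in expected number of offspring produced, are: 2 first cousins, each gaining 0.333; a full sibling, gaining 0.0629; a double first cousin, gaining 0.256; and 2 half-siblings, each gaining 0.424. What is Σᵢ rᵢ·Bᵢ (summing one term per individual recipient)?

0.3907

r to a first cousin = 0.125 (first cousins share one grandparent pair — two paths of length 4: r = 2·(1/2)^4 = 1/8).
r to a full sibling = 1/2 (full sibs share both parents — two paths of length 2: r = 2·(1/2)^2 = 1/2).
r to a double first cousin = 0.25 (double first cousins share both grandparent pairs — four paths of length 4: r = 4·(1/2)^4 = 1/4).
r to a half-sibling = 0.25 (half-sibs share one parent — one path of length 2: r = (1/2)^2 = 1/4).
Summing one r·B term per recipient: 2·0.125·0.333 + 1·0.5·0.0629 + 1·0.25·0.256 + 2·0.25·0.424 = 0.3907.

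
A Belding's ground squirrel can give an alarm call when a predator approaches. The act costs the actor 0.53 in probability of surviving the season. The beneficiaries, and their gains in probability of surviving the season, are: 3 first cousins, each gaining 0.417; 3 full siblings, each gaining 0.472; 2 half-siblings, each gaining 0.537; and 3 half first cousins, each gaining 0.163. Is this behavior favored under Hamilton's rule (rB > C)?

Hamilton's rule: the trait is favored when the sum of r·B over every recipient exceeds the actor's cost C.
r to a first cousin = 0.125 (first cousins share one grandparent pair — two paths of length 4: r = 2·(1/2)^4 = 1/8).
r to a full sibling = 0.5 (full sibs share both parents — two paths of length 2: r = 2·(1/2)^2 = 1/2).
r to a half-sibling = 1/4 (half-sibs share one parent — one path of length 2: r = (1/2)^2 = 1/4).
r to a half first cousin = 0.0625 (half first cousins share one grandparent — one path of length 4: r = (1/2)^4 = 1/16).
Summing one r·B term per recipient: 3·0.125·0.417 + 3·0.5·0.472 + 2·0.25·0.537 + 3·0.0625·0.163 = 1.1634375.
1.1634375 > 0.53: the indirect benefit exceeds the cost.

Yes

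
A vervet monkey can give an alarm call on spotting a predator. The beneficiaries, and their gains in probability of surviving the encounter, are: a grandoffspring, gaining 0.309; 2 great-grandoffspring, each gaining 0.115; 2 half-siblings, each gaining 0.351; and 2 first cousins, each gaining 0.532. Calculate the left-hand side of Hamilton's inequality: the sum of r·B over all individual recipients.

0.4145

r to a grandoffspring = 0.25 (two parent–offspring links: r = (1/2)^2 = 1/4).
r to a great-grandoffspring = 1/8 (three parent–offspring links: r = (1/2)^3 = 1/8).
r to a half-sibling = 1/4 (half-sibs share one parent — one path of length 2: r = (1/2)^2 = 1/4).
r to a first cousin = 1/8 (first cousins share one grandparent pair — two paths of length 4: r = 2·(1/2)^4 = 1/8).
Summing one r·B term per recipient: 1·0.25·0.309 + 2·0.125·0.115 + 2·0.25·0.351 + 2·0.125·0.532 = 0.4145.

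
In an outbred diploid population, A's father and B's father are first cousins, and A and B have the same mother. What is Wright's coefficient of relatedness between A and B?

With two independent routes of shared ancestry, r is the sum of the two contributions.
A and B are related in two ways: second cousins through their fathers (r = 1/32) and half-sibs through their shared mother (r = 1/4).
r = 1/32 + 1/4 = 9/32 = 0.28125.

0.28125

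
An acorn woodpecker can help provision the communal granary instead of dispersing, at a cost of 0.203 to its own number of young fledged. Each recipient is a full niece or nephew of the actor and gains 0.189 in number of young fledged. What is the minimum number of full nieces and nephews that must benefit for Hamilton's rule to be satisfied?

5

r to a full niece or nephew = 1/4 (full aunt/uncle↔niece/nephew: two paths of length 3 through the shared grandparent pair: r = 2·(1/2)^3 = 1/4).
Hamilton's rule: n·r·B > C  ⇒  n > C/(r·B) = 0.203/(0.25·0.189) = 4.296.
The smallest integer exceeding 4.296 is 5.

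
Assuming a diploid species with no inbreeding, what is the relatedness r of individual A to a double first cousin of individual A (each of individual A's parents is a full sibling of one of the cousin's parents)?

Each parent–offspring link contributes a factor of 1/2, and independent paths through distinct common ancestors add.
Double first cousins share both grandparent pairs — four paths of length 4: r = 4·(1/2)^4 = 1/4.

0.25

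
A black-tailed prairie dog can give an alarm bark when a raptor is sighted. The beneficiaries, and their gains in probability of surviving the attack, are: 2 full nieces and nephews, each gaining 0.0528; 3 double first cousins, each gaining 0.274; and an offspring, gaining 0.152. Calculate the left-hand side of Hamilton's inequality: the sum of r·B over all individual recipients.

r to a full niece or nephew = 0.25 (full aunt/uncle↔niece/nephew: two paths of length 3 through the shared grandparent pair: r = 2·(1/2)^3 = 1/4).
r to a double first cousin = 0.25 (double first cousins share both grandparent pairs — four paths of length 4: r = 4·(1/2)^4 = 1/4).
r to an offspring = 1/2 (one parent–offspring link: r = (1/2)^1 = 1/2).
Summing one r·B term per recipient: 2·0.25·0.0528 + 3·0.25·0.274 + 1·0.5·0.152 = 0.3079.

0.3079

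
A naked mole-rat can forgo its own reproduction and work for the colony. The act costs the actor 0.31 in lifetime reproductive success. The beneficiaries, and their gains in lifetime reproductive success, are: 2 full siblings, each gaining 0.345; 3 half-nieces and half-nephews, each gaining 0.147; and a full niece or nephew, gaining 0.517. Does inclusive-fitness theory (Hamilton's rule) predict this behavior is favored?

Yes

Hamilton's rule: the trait is favored when the sum of r·B over every recipient exceeds the actor's cost C.
r to a full sibling = 1/2 (full sibs share both parents — two paths of length 2: r = 2·(1/2)^2 = 1/2).
r to a half-niece or half-nephew = 1/8 (half-aunt/uncle↔niece/nephew: one path of length 3: r = (1/2)^3 = 1/8).
r to a full niece or nephew = 1/4 (full aunt/uncle↔niece/nephew: two paths of length 3 through the shared grandparent pair: r = 2·(1/2)^3 = 1/4).
Summing one r·B term per recipient: 2·0.5·0.345 + 3·0.125·0.147 + 1·0.25·0.517 = 0.529375.
0.529375 > 0.31: the indirect benefit exceeds the cost.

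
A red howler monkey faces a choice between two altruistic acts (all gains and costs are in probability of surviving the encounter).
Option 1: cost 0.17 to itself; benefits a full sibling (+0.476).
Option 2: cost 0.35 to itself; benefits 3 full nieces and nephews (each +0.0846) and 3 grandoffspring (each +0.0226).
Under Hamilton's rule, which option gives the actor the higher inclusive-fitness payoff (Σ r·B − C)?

Option 1: r to a full sibling = 0.5.
Option 1: Σ r·B − C = (1·0.5·0.476) − 0.17 = 0.068.
Option 2: r to a full niece or nephew = 0.25.
Option 2: r to a grandoffspring = 0.25.
Option 2: Σ r·B − C = (3·0.25·0.0846 + 3·0.25·0.0226) − 0.35 = -0.2696.
Option 1 has the higher net inclusive-fitness payoff.

Option 1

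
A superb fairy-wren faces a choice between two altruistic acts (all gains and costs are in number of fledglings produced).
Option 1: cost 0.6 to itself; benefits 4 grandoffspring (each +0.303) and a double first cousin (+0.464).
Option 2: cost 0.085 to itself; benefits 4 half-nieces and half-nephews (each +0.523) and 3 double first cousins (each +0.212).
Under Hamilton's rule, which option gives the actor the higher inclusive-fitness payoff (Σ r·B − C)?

Option 2

Option 1: r to a grandoffspring = 0.25.
Option 1: r to a double first cousin = 0.25.
Option 1: Σ r·B − C = (4·0.25·0.303 + 1·0.25·0.464) − 0.6 = -0.181.
Option 2: r to a half-niece or half-nephew = 0.125.
Option 2: r to a double first cousin = 0.25.
Option 2: Σ r·B − C = (4·0.125·0.523 + 3·0.25·0.212) − 0.085 = 0.3355.
Option 2 has the higher net inclusive-fitness payoff.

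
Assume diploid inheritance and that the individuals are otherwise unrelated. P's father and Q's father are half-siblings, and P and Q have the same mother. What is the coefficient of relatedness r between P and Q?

Relatedness sums over independent paths through distinct common ancestors.
P and Q are related in two ways: half first cousins through their fathers (r = 1/16) and half-sibs through their shared mother (r = 1/4).
r = 1/16 + 1/4 = 0.3125.

0.3125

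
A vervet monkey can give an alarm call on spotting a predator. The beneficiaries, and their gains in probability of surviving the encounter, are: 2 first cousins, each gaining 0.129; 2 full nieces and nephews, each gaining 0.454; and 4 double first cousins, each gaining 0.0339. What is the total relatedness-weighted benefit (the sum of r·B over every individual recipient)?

0.29315

r to a first cousin = 0.125 (first cousins share one grandparent pair — two paths of length 4: r = 2·(1/2)^4 = 1/8).
r to a full niece or nephew = 1/4 (full aunt/uncle↔niece/nephew: two paths of length 3 through the shared grandparent pair: r = 2·(1/2)^3 = 1/4).
r to a double first cousin = 0.25 (double first cousins share both grandparent pairs — four paths of length 4: r = 4·(1/2)^4 = 1/4).
Summing one r·B term per recipient: 2·0.125·0.129 + 2·0.25·0.454 + 4·0.25·0.0339 = 0.29315.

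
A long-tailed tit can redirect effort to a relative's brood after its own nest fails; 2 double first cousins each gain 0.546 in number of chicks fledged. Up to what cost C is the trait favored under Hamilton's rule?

r to a double first cousin = 0.25 (double first cousins share both grandparent pairs — four paths of length 4: r = 4·(1/2)^4 = 1/4).
Hamilton's rule: n·r·B > C, so the trait is favored while C < n·r·B = 2·0.25·0.546 = 0.273.

0.273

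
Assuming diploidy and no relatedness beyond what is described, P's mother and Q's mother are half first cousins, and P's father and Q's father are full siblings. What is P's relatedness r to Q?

0.140625

Wright's path rule: contributions from independent ancestry routes add.
P and Q are related in two ways: half second cousins through their mothers (r = 1/64) and first cousins through their fathers (r = 1/8).
r = 1/64 + 1/8 = 9/64 = 0.140625.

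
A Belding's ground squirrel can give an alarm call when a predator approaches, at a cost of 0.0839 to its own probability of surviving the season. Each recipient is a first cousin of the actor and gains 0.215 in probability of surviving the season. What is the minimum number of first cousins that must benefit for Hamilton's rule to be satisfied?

4

r to a first cousin = 1/8 (first cousins share one grandparent pair — two paths of length 4: r = 2·(1/2)^4 = 1/8).
Hamilton's rule: n·r·B > C  ⇒  n > C/(r·B) = 0.0839/(0.125·0.215) = 3.122.
The smallest integer exceeding 3.122 is 4.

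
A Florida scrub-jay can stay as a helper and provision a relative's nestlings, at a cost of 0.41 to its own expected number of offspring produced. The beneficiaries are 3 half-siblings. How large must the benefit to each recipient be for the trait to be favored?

r to a half-sibling = 0.25 (half-sibs share one parent — one path of length 2: r = (1/2)^2 = 1/4).
Hamilton's rule with n recipients of equal r: n·r·B > C, so B > C/(n·r) = 0.41/(3·0.25) = 0.5467.

0.5467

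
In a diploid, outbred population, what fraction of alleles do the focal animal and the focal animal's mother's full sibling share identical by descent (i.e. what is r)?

0.25

Each parent–offspring link contributes a factor of 1/2, and independent paths through distinct common ancestors add.
Full aunt/uncle↔niece/nephew: two paths of length 3 through the shared grandparent pair: r = 2·(1/2)^3 = 1/4.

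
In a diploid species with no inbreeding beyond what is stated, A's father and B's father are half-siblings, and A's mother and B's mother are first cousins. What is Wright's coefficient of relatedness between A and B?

With two independent routes of shared ancestry, r is the sum of the two contributions.
A and B are related in two ways: half first cousins through their fathers (r = 1/16) and second cousins through their mothers (r = 1/32).
r = 1/16 + 1/32 = 3/32 = 0.09375.

0.09375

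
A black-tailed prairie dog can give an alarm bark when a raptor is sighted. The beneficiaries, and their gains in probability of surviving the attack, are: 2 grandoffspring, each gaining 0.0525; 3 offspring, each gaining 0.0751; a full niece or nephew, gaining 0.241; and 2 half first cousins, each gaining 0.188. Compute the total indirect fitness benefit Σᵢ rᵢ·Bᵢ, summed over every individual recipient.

r to a grandoffspring = 1/4 (two parent–offspring links: r = (1/2)^2 = 1/4).
r to an offspring = 1/2 (one parent–offspring link: r = (1/2)^1 = 1/2).
r to a full niece or nephew = 1/4 (full aunt/uncle↔niece/nephew: two paths of length 3 through the shared grandparent pair: r = 2·(1/2)^3 = 1/4).
r to a half first cousin = 0.0625 (half first cousins share one grandparent — one path of length 4: r = (1/2)^4 = 1/16).
Summing one r·B term per recipient: 2·0.25·0.0525 + 3·0.5·0.0751 + 1·0.25·0.241 + 2·0.0625·0.188 = 0.22265.

0.22265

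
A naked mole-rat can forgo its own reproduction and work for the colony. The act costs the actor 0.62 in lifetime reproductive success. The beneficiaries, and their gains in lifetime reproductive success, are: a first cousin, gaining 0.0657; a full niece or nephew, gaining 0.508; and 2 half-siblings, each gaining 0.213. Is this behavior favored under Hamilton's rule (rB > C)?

No

Hamilton's rule: the trait is favored when the sum of r·B over every recipient exceeds the actor's cost C.
r to a first cousin = 1/8 (first cousins share one grandparent pair — two paths of length 4: r = 2·(1/2)^4 = 1/8).
r to a full niece or nephew = 0.25 (full aunt/uncle↔niece/nephew: two paths of length 3 through the shared grandparent pair: r = 2·(1/2)^3 = 1/4).
r to a half-sibling = 0.25 (half-sibs share one parent — one path of length 2: r = (1/2)^2 = 1/4).
Summing one r·B term per recipient: 1·0.125·0.0657 + 1·0.25·0.508 + 2·0.25·0.213 = 0.2417125.
0.2417125 < 0.62: the indirect benefit is less than the cost.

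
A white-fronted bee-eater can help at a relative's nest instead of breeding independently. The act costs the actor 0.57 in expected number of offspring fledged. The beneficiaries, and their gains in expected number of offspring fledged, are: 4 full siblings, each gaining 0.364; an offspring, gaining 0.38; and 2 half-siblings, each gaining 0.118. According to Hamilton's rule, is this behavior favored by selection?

Yes

Hamilton's rule: the trait is favored when the sum of r·B over every recipient exceeds the actor's cost C.
r to a full sibling = 1/2 (full sibs share both parents — two paths of length 2: r = 2·(1/2)^2 = 1/2).
r to an offspring = 0.5 (one parent–offspring link: r = (1/2)^1 = 1/2).
r to a half-sibling = 1/4 (half-sibs share one parent — one path of length 2: r = (1/2)^2 = 1/4).
Summing one r·B term per recipient: 4·0.5·0.364 + 1·0.5·0.38 + 2·0.25·0.118 = 0.977.
0.977 > 0.57: the indirect benefit exceeds the cost.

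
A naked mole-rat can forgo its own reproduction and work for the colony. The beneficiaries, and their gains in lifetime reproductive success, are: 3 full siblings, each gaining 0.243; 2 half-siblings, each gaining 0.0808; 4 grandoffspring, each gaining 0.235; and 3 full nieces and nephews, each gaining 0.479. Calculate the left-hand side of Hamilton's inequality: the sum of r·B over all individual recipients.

r to a full sibling = 1/2 (full sibs share both parents — two paths of length 2: r = 2·(1/2)^2 = 1/2).
r to a half-sibling = 1/4 (half-sibs share one parent — one path of length 2: r = (1/2)^2 = 1/4).
r to a grandoffspring = 0.25 (two parent–offspring links: r = (1/2)^2 = 1/4).
r to a full niece or nephew = 0.25 (full aunt/uncle↔niece/nephew: two paths of length 3 through the shared grandparent pair: r = 2·(1/2)^3 = 1/4).
Summing one r·B term per recipient: 3·0.5·0.243 + 2·0.25·0.0808 + 4·0.25·0.235 + 3·0.25·0.479 = 0.99915.

0.99915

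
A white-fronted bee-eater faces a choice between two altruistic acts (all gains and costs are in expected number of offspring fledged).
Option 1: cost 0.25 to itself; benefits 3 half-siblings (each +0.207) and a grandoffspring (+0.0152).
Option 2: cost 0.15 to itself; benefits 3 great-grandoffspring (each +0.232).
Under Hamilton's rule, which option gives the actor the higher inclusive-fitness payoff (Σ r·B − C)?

Option 1: r to a half-sibling = 0.25.
Option 1: r to a grandoffspring = 0.25.
Option 1: Σ r·B − C = (3·0.25·0.207 + 1·0.25·0.0152) − 0.25 = -0.09095.
Option 2: r to a great-grandoffspring = 0.125.
Option 2: Σ r·B − C = (3·0.125·0.232) − 0.15 = -0.063.
Option 2 has the higher net inclusive-fitness payoff.

Option 2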